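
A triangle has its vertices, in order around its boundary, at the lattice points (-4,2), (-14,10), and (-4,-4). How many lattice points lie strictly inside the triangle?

26

Using the shoelace formula, 2A = |((-4)·10 − (-14)·2) + ((-14)·(-4) − (-4)·10) + ((-4)·2 − (-4)·(-4))| = 60, so the area is 30.
Summing gcd(|Δx|,|Δy|) over the edges gives the boundary count: gcd(10,8) + gcd(10,14) + gcd(0,6) = 2+2+6 = 10.
By Pick's theorem A = I + B/2 − 1, so I = 30 − 10/2 + 1 = 26.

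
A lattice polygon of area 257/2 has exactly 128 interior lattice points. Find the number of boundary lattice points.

3

Pick's theorem gives A = I + B/2 − 1, so B = 2(A − I + 1) = 2(257/2 − 128 + 1) = 3.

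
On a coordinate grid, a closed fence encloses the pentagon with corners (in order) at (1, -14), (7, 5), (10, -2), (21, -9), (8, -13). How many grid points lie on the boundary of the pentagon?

5

Summing gcd(|Δx|,|Δy|) over the edges gives the boundary count: gcd(6,19) + gcd(3,7) + gcd(11,7) + gcd(13,4) + gcd(7,1) = 1+1+1+1+1 = 5.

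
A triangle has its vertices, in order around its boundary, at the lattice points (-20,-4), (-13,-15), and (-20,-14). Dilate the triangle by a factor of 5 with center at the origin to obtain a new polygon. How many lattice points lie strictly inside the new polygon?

846

Using the shoelace formula, 2A = |((-20)·(-15) − (-13)·(-4)) + ((-13)·(-14) − (-20)·(-15)) + ((-20)·(-4) − (-20)·(-14))| = 70, so the area is 35.
Summing gcd(|Δx|,|Δy|) over the edges gives the boundary count: gcd(7,11) + gcd(7,1) + gcd(0,10) = 1+1+10 = 12.
Scaling by 5 multiplies the area by 5² = 25 (so the new area is 875) and multiplies the boundary lattice-point count by 5, giving 60.
By Pick's theorem, the interior count of the dilated polygon is 875 − 60/2 + 1 = 846.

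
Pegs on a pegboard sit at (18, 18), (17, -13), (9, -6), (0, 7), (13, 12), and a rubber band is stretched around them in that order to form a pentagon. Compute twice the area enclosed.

535

The shoelace formula gives twice the area as |(18·(-13) − 17·18) + (17·(-6) − 9·(-13)) + (9·7 − 0·(-6)) + (0·12 − 13·7) + (13·18 − 18·12)| = 535, so the area is 267.5.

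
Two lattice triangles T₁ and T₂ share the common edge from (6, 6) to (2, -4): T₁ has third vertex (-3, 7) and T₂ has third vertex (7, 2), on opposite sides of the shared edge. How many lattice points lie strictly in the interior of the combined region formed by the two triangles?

59

The union is the simple quadrilateral with vertices (6, 6), (-3, 7), (2, -4), (7, 2) in order.
The shoelace formula gives twice the area as |(6·7 − (-3)·6) + ((-3)·(-4) − 2·7) + (2·2 − 7·(-4)) + (7·6 − 6·2)| = 120, so the area is 60.
Summing gcd(|Δx|,|Δy|) over the edges gives the boundary count: gcd(9,1) + gcd(5,11) + gcd(5,6) + gcd(1,4) = 1+1+1+1 = 4.
By Pick's theorem I = A − B/2 + 1 = 60 − 4/2 + 1 = 59.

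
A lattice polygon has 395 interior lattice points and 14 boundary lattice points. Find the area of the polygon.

By Pick's theorem, A = I + B/2 − 1 = 395 + 14/2 − 1 = 401.

401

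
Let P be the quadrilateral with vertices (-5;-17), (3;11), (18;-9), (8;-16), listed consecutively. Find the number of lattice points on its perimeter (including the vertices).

11

Summing gcd(|Δx|,|Δy|) over the edges gives the boundary count: gcd(8,28) + gcd(15,20) + gcd(10,7) + gcd(13,1) = 4+5+1+1 = 11.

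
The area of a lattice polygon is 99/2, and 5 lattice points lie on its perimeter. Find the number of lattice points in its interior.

From Pick's theorem, I = A − B/2 + 1 = 99/2 − 5/2 + 1 = 48.

48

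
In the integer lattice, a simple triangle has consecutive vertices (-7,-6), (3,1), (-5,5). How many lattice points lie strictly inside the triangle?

Using the shoelace formula, 2A = |[(-7)·1 − 3·(-6)] + [3·5 − (-5)·1] + [(-5)·(-6) − (-7)·5]| = 96, so the area is 48.
Along each edge there are gcd(|Δx|,|Δy|)+1 lattice points, so counting each shared vertex once the boundary has gcd(10,7) + gcd(8,4) + gcd(2,11) = 1+4+1 = 6.
Pick's theorem gives I = A − B/2 + 1 = 48 − 6/2 + 1 = 46.

46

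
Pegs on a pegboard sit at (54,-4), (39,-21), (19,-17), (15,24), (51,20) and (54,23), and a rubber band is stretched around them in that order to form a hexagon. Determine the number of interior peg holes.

1391

The shoelace formula gives twice the area as |(54·(-21) − 39·(-4)) + (39·(-17) − 19·(-21)) + (19·24 − 15·(-17)) + (15·20 − 51·24) + (51·23 − 54·20) + (54·(-4) − 54·23)| = 2820, so the area is 1410.
Along each edge there are gcd(|Δx|,|Δy|)+1 lattice points, so counting each shared vertex once the boundary has gcd(15,17) + gcd(20,4) + gcd(4,41) + gcd(36,4) + gcd(3,3) + gcd(0,27) = 1+4+1+4+3+27 = 40.
Pick's theorem gives I = A − B/2 + 1 = 1410 − 40/2 + 1 = 1391.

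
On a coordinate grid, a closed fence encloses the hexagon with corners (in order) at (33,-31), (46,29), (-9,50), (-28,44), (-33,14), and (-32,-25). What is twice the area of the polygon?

10098

Using the shoelace formula, 2A = |(33·29 − 46·(-31)) + (46·50 − (-9)·29) + ((-9)·44 − (-28)·50) + ((-28)·14 − (-33)·44) + ((-33)·(-25) − (-32)·14) + ((-32)·(-31) − 33·(-25))| = 10098, so the area is 5049.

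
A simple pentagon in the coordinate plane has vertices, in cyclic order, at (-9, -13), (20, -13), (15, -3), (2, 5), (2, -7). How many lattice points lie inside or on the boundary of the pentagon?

265

The shoelace formula gives twice the area as |((-9)·(-13) − 20·(-13)) + (20·(-3) − 15·(-13)) + (15·5 − 2·(-3)) + (2·(-7) − 2·5) + (2·(-13) − (-9)·(-7))| = 480, so the area is 240.
Summing gcd(|Δx|,|Δy|) over the edges gives the boundary count: gcd(29,0) + gcd(5,10) + gcd(13,8) + gcd(0,12) + gcd(11,6) = 29+5+1+12+1 = 48.
Pick's theorem gives I = A − B/2 + 1 = 240 − 48/2 + 1 = 217, so the closed region contains I + B = 217 + 48 = 265 lattice points.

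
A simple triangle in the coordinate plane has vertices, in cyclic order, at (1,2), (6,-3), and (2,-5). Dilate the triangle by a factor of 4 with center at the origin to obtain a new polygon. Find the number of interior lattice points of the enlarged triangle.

225

By the shoelace formula, twice the signed area is |(1·(-3) − 6·2) + (6·(-5) − 2·(-3)) + (2·2 − 1·(-5))| = 30, so the area is 15.
Summing gcd(|Δx|,|Δy|) over the edges gives the boundary count: gcd(5,5) + gcd(4,2) + gcd(1,7) = 5+2+1 = 8.
Scaling by 4 multiplies the area by 4² = 16 (so the new area is 240) and multiplies the boundary lattice-point count by 4, giving 32.
By Pick's theorem, the interior count of the dilated polygon is 240 − 32/2 + 1 = 225.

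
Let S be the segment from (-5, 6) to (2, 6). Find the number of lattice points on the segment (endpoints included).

The number of lattice points on a segment between lattice points is gcd(|Δx|,|Δy|) + 1 = gcd(7,0) + 1 = 7 + 1 = 8.

8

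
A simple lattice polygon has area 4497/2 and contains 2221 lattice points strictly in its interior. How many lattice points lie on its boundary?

57

Pick's theorem gives A = I + B/2 − 1, so B = 2(A − I + 1) = 2(4497/2 − 2221 + 1) = 57.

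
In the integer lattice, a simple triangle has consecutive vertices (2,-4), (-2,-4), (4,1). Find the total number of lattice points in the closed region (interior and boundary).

14

By the shoelace formula, twice the signed area is |[2·(-4) − (-2)·(-4)] + [(-2)·1 − 4·(-4)] + [4·(-4) − 2·1]| = 20, so the area is 10.
Summing gcd(|Δx|,|Δy|) over the edges gives the boundary count: gcd(4,0) + gcd(6,5) + gcd(2,5) = 4+1+1 = 6.
Pick's theorem gives I = A − B/2 + 1 = 10 − 6/2 + 1 = 8, so the closed region contains I + B = 8 + 6 = 14 lattice points.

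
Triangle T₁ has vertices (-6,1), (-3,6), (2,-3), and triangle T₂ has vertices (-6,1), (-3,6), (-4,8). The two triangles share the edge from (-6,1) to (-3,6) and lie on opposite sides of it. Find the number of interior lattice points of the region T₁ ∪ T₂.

The union is the simple quadrilateral with vertices (-6,1), (2,-3), (-3,6), (-4,8) in order.
By the shoelace formula, twice the signed area is |[(-6)·(-3) − 2·1] + [2·6 − (-3)·(-3)] + [(-3)·8 − (-4)·6] + [(-4)·1 − (-6)·8]| = 63, so the area is 31.5.
Along each edge there are gcd(|Δx|,|Δy|)+1 lattice points, so counting each shared vertex once the boundary has gcd(8,4) + gcd(5,9) + gcd(1,2) + gcd(2,7) = 4+1+1+1 = 7.
By Pick's theorem I = A − B/2 + 1 = 31.5 − 7/2 + 1 = 29.

29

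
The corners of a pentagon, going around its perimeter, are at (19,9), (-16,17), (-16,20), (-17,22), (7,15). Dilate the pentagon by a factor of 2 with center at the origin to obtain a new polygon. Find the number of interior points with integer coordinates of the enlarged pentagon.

437

Using the shoelace formula, 2A = |[19·17 − (-16)·9] + [(-16)·20 − (-16)·17] + [(-16)·22 − (-17)·20] + [(-17)·15 − 7·22] + [7·9 − 19·15]| = 224, so the area is 112.
Summing gcd(|Δx|,|Δy|) over the edges gives the boundary count: gcd(35,8) + gcd(0,3) + gcd(1,2) + gcd(24,7) + gcd(12,6) = 1+3+1+1+6 = 12.
Scaling by 2 multiplies the area by 2² = 4 (so the new area is 448) and multiplies the boundary lattice-point count by 2, giving 24.
By Pick's theorem, the interior count of the dilated polygon is 448 − 24/2 + 1 = 437.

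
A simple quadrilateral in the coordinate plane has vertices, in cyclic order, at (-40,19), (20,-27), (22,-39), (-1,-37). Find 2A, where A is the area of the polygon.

1838

The shoelace formula gives twice the area as |((-40)·(-27) − 20·19) + (20·(-39) − 22·(-27)) + (22·(-37) − (-1)·(-39)) + ((-1)·19 − (-40)·(-37))| = 1838, so the area is 919.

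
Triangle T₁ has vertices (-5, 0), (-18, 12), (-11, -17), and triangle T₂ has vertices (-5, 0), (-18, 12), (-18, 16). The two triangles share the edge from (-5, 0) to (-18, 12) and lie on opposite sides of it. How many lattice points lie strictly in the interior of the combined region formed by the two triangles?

The union is the simple quadrilateral with vertices (-5, 0), (-11, -17), (-18, 12), (-18, 16) in order.
By the shoelace formula, twice the signed area is |[(-5)·(-17) − (-11)·0] + [(-11)·12 − (-18)·(-17)] + [(-18)·16 − (-18)·12] + [(-18)·0 − (-5)·16]| = 345, so the area is 172.5.
Along each edge there are gcd(|Δx|,|Δy|)+1 lattice points, so counting each shared vertex once the boundary has gcd(6,17) + gcd(7,29) + gcd(0,4) + gcd(13,16) = 1+1+4+1 = 7.
By Pick's theorem I = A − B/2 + 1 = 172.5 − 7/2 + 1 = 170.

170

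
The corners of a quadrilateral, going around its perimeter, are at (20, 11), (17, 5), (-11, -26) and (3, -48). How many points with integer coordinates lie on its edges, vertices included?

The number of boundary lattice points is Σ gcd(|Δx|,|Δy|) = gcd(3,6) + gcd(28,31) + gcd(14,22) + gcd(17,59) = 3+1+2+1 = 7.

7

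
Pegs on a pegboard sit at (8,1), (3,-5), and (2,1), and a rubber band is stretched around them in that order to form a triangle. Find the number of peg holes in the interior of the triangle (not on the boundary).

By the shoelace formula, twice the signed area is |(8·(-5) − 3·1) + (3·1 − 2·(-5)) + (2·1 − 8·1)| = 36, so the area is 18.
Along each edge there are gcd(|Δx|,|Δy|)+1 lattice points, so counting each shared vertex once the boundary has gcd(5,6) + gcd(1,6) + gcd(6,0) = 1+1+6 = 8.
By Pick's theorem A = I + B/2 − 1, so I = 18 − 8/2 + 1 = 15.

15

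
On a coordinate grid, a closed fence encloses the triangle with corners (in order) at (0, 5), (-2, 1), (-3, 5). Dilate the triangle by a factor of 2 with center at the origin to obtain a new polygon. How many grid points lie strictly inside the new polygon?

The shoelace formula gives twice the area as |[0·1 − (-2)·5] + [(-2)·5 − (-3)·1] + [(-3)·5 − 0·5]| = 12, so the area is 6.
Along each edge there are gcd(|Δx|,|Δy|)+1 lattice points, so counting each shared vertex once the boundary has gcd(2,4) + gcd(1,4) + gcd(3,0) = 2+1+3 = 6.
Scaling by 2 multiplies the area by 2² = 4 (so the new area is 24) and multiplies the boundary lattice-point count by 2, giving 12.
By Pick's theorem, the interior count of the dilated polygon is 24 − 12/2 + 1 = 19.

19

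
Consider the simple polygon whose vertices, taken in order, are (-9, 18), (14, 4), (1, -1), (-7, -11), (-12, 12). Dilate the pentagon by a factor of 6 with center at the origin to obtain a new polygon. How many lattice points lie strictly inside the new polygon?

11641

Using the shoelace formula, 2A = |((-9)·4 − 14·18) + (14·(-1) − 1·4) + (1·(-11) − (-7)·(-1)) + ((-7)·12 − (-12)·(-11)) + ((-12)·18 − (-9)·12)| = 648, so the area is 324.
Summing gcd(|Δx|,|Δy|) over the edges gives the boundary count: gcd(23,14) + gcd(13,5) + gcd(8,10) + gcd(5,23) + gcd(3,6) = 1+1+2+1+3 = 8.
Scaling by 6 multiplies the area by 6² = 36 (so the new area is 11664) and multiplies the boundary lattice-point count by 6, giving 48.
By Pick's theorem, the interior count of the dilated polygon is 11664 − 48/2 + 1 = 11641.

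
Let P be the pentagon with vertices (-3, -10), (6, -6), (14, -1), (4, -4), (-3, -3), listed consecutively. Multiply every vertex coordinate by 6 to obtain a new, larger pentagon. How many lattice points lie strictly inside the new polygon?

1786

By the shoelace formula, twice the signed area is |[(-3)·(-6) − 6·(-10)] + [6·(-1) − 14·(-6)] + [14·(-4) − 4·(-1)] + [4·(-3) − (-3)·(-4)] + [(-3)·(-10) − (-3)·(-3)]| = 101, so the area is 50.5.
Along each edge there are gcd(|Δx|,|Δy|)+1 lattice points, so counting each shared vertex once the boundary has gcd(9,4) + gcd(8,5) + gcd(10,3) + gcd(7,1) + gcd(0,7) = 1+1+1+1+7 = 11.
Scaling by 6 multiplies the area by 6² = 36 (so the new area is 1818) and multiplies the boundary lattice-point count by 6, giving 66.
By Pick's theorem, the interior count of the dilated polygon is 1818 − 66/2 + 1 = 1786.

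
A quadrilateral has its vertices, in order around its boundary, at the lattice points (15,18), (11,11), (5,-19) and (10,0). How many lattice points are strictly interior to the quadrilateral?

The shoelace formula gives twice the area as |[15·11 − 11·18] + [11·(-19) − 5·11] + [5·0 − 10·(-19)] + [10·18 − 15·0]| = 73, so the area is 73/2.
The number of boundary lattice points is Σ gcd(|Δx|,|Δy|) = gcd(4,7) + gcd(6,30) + gcd(5,19) + gcd(5,18) = 1+6+1+1 = 9.
Pick's theorem gives I = A − B/2 + 1 = 73/2 − 9/2 + 1 = 33.

33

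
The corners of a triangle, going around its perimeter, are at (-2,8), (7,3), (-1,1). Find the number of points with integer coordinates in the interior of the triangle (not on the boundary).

28

By the shoelace formula, twice the signed area is |((-2)·3 − 7·8) + (7·1 − (-1)·3) + ((-1)·8 − (-2)·1)| = 58, so the area is 29.
The number of boundary lattice points is Σ gcd(|Δx|,|Δy|) = gcd(9,5) + gcd(8,2) + gcd(1,7) = 1+2+1 = 4.
By Pick's theorem A = I + B/2 − 1, so I = 29 − 4/2 + 1 = 28.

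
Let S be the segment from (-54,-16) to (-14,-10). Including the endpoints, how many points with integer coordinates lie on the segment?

The number of lattice points on a segment between lattice points is gcd(|Δx|,|Δy|) + 1 = gcd(40,6) + 1 = 2 + 1 = 3.

3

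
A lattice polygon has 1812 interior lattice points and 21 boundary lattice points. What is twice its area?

Pick's theorem states A = I + B/2 − 1, so A = 1812 + 21/2 − 1 = 3643/2.
Hence 2A = 3643.

3643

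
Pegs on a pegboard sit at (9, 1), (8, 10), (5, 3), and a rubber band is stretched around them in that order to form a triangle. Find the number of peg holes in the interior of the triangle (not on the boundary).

16

Using the shoelace formula, 2A = |(9·10 − 8·1) + (8·3 − 5·10) + (5·1 − 9·3)| = 34, so the area is 17.
The number of boundary lattice points is Σ gcd(|Δx|,|Δy|) = gcd(1,9) + gcd(3,7) + gcd(4,2) = 1+1+2 = 4.
Pick's theorem gives I = A − B/2 + 1 = 17 − 4/2 + 1 = 16.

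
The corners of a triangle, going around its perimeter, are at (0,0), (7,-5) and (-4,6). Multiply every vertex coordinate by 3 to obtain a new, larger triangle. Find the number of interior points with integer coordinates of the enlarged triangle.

The shoelace formula gives twice the area as |[0·(-5) − 7·0] + [7·6 − (-4)·(-5)] + [(-4)·0 − 0·6]| = 22, so the area is 11.
Summing gcd(|Δx|,|Δy|) over the edges gives the boundary count: gcd(7,5) + gcd(11,11) + gcd(4,6) = 1+11+2 = 14.
Scaling by 3 multiplies the area by 3² = 9 (so the new area is 99) and multiplies the boundary lattice-point count by 3, giving 42.
By Pick's theorem, the interior count of the dilated polygon is 99 − 42/2 + 1 = 79.

79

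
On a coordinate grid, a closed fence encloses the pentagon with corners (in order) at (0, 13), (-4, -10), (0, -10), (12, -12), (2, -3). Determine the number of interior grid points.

The shoelace formula gives twice the area as |[0·(-10) − (-4)·13] + [(-4)·(-10) − 0·(-10)] + [0·(-12) − 12·(-10)] + [12·(-3) − 2·(-12)] + [2·13 − 0·(-3)]| = 226, so the area is 113.
The number of boundary lattice points is Σ gcd(|Δx|,|Δy|) = gcd(4,23) + gcd(4,0) + gcd(12,2) + gcd(10,9) + gcd(2,16) = 1+4+2+1+2 = 10.
By Pick's theorem A = I + B/2 − 1, so I = 113 − 10/2 + 1 = 109.

109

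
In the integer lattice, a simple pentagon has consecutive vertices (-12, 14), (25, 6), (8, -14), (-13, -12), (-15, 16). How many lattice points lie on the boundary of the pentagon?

The number of boundary lattice points is Σ gcd(|Δx|,|Δy|) = gcd(37,8) + gcd(17,20) + gcd(21,2) + gcd(2,28) + gcd(3,2) = 1+1+1+2+1 = 6.

6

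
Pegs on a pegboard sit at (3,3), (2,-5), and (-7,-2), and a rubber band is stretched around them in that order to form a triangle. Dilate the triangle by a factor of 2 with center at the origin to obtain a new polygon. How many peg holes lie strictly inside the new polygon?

142

Using the shoelace formula, 2A = |(3·(-5) − 2·3) + (2·(-2) − (-7)·(-5)) + ((-7)·3 − 3·(-2))| = 75, so the area is 37.5.
Along each edge there are gcd(|Δx|,|Δy|)+1 lattice points, so counting each shared vertex once the boundary has gcd(1,8) + gcd(9,3) + gcd(10,5) = 1+3+5 = 9.
Scaling by 2 multiplies the area by 2² = 4 (so the new area is 150) and multiplies the boundary lattice-point count by 2, giving 18.
By Pick's theorem, the interior count of the dilated polygon is 150 − 18/2 + 1 = 142.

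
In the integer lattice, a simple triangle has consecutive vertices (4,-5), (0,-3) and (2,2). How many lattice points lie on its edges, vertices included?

4

Summing gcd(|Δx|,|Δy|) over the edges gives the boundary count: gcd(4,2) + gcd(2,5) + gcd(2,7) = 2+1+1 = 4.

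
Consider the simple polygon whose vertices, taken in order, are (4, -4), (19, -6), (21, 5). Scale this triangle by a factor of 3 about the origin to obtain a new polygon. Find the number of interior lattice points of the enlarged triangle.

757

Using the shoelace formula, 2A = |[4·(-6) − 19·(-4)] + [19·5 − 21·(-6)] + [21·(-4) − 4·5]| = 169, so the area is 84.5.
Along each edge there are gcd(|Δx|,|Δy|)+1 lattice points, so counting each shared vertex once the boundary has gcd(15,2) + gcd(2,11) + gcd(17,9) = 1+1+1 = 3.
Scaling by 3 multiplies the area by 3² = 9 (so the new area is 1521/2) and multiplies the boundary lattice-point count by 3, giving 9.
By Pick's theorem, the interior count of the dilated polygon is 1521/2 − 9/2 + 1 = 757.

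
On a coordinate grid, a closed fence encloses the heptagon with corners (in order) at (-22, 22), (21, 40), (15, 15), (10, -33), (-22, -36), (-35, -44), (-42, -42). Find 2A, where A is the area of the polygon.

Using the shoelace formula, 2A = |[(-22)·40 − 21·22] + [21·15 − 15·40] + [15·(-33) − 10·15] + [10·(-36) − (-22)·(-33)] + [(-22)·(-44) − (-35)·(-36)] + [(-35)·(-42) − (-42)·(-44)] + [(-42)·22 − (-22)·(-42)]| = 5876, so the area is 2938.

5876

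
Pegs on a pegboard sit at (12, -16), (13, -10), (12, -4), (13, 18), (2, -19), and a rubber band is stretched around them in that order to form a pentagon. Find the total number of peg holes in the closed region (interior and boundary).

By the shoelace formula, twice the signed area is |[12·(-10) − 13·(-16)] + [13·(-4) − 12·(-10)] + [12·18 − 13·(-4)] + [13·(-19) − 2·18] + [2·(-16) − 12·(-19)]| = 337, so the area is 337/2.
Summing gcd(|Δx|,|Δy|) over the edges gives the boundary count: gcd(1,6) + gcd(1,6) + gcd(1,22) + gcd(11,37) + gcd(10,3) = 1+1+1+1+1 = 5.
Pick's theorem gives I = A − B/2 + 1 = 337/2 − 5/2 + 1 = 167, so the closed region contains I + B = 167 + 5 = 172 lattice points.

172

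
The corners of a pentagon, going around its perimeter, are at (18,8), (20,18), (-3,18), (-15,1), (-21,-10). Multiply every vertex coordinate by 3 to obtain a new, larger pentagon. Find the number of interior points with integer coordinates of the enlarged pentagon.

By the shoelace formula, twice the signed area is |(18·18 − 20·8) + (20·18 − (-3)·18) + ((-3)·1 − (-15)·18) + ((-15)·(-10) − (-21)·1) + ((-21)·8 − 18·(-10))| = 1028, so the area is 514.
Summing gcd(|Δx|,|Δy|) over the edges gives the boundary count: gcd(2,10) + gcd(23,0) + gcd(12,17) + gcd(6,11) + gcd(39,18) = 2+23+1+1+3 = 30.
Scaling by 3 multiplies the area by 3² = 9 (so the new area is 4626) and multiplies the boundary lattice-point count by 3, giving 90.
By Pick's theorem, the interior count of the dilated polygon is 4626 − 90/2 + 1 = 4582.

4582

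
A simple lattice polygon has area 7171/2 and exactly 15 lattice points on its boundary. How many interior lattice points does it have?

Pick's theorem A = I + B/2 − 1 rearranges to I = A − B/2 + 1 = 7171/2 − 15/2 + 1 = 3579.

3579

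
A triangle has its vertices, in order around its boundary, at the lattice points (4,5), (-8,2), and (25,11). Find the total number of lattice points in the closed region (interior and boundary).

By the shoelace formula, twice the signed area is |[4·2 − (-8)·5] + [(-8)·11 − 25·2] + [25·5 − 4·11]| = 9, so the area is 4.5.
Along each edge there are gcd(|Δx|,|Δy|)+1 lattice points, so counting each shared vertex once the boundary has gcd(12,3) + gcd(33,9) + gcd(21,6) = 3+3+3 = 9.
Pick's theorem gives I = A − B/2 + 1 = 4.5 − 9/2 + 1 = 1, so the closed region contains I + B = 1 + 9 = 10 lattice points.

10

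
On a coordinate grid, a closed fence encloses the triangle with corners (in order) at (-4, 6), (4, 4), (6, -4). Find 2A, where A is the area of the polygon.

Using the shoelace formula, 2A = |[(-4)·4 − 4·6] + [4·(-4) − 6·4] + [6·6 − (-4)·(-4)]| = 60, so the area is 30.

60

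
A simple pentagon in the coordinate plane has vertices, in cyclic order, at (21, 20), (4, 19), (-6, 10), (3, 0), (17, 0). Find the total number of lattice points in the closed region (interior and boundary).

By the shoelace formula, twice the signed area is |[21·19 − 4·20] + [4·10 − (-6)·19] + [(-6)·0 − 3·10] + [3·0 − 17·0] + [17·20 − 21·0]| = 783, so the area is 391.5.
The number of boundary lattice points is Σ gcd(|Δx|,|Δy|) = gcd(17,1) + gcd(10,9) + gcd(9,10) + gcd(14,0) + gcd(4,20) = 1+1+1+14+4 = 21.
Pick's theorem gives I = A − B/2 + 1 = 391.5 − 21/2 + 1 = 382, so the closed region contains I + B = 382 + 21 = 403 lattice points.

403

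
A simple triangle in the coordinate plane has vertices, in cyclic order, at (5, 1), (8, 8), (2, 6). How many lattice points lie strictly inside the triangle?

The shoelace formula gives twice the area as |(5·8 − 8·1) + (8·6 − 2·8) + (2·1 − 5·6)| = 36, so the area is 18.
The number of boundary lattice points is Σ gcd(|Δx|,|Δy|) = gcd(3,7) + gcd(6,2) + gcd(3,5) = 1+2+1 = 4.
By Pick's theorem A = I + B/2 − 1, so I = 18 − 4/2 + 1 = 17.

17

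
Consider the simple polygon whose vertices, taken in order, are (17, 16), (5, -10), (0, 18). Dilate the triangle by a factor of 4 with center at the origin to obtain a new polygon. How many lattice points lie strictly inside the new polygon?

By the shoelace formula, twice the signed area is |(17·(-10) − 5·16) + (5·18 − 0·(-10)) + (0·16 − 17·18)| = 466, so the area is 233.
Along each edge there are gcd(|Δx|,|Δy|)+1 lattice points, so counting each shared vertex once the boundary has gcd(12,26) + gcd(5,28) + gcd(17,2) = 2+1+1 = 4.
Scaling by 4 multiplies the area by 4² = 16 (so the new area is 3728) and multiplies the boundary lattice-point count by 4, giving 16.
By Pick's theorem, the interior count of the dilated polygon is 3728 − 16/2 + 1 = 3721.

3721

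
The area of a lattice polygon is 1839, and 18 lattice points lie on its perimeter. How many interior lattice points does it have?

1831

Pick's theorem A = I + B/2 − 1 rearranges to I = A − B/2 + 1 = 1839 − 18/2 + 1 = 1831.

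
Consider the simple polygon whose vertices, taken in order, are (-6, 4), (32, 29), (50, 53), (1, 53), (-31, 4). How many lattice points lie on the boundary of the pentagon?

82

Along each edge there are gcd(|Δx|,|Δy|)+1 lattice points, so counting each shared vertex once the boundary has gcd(38,25) + gcd(18,24) + gcd(49,0) + gcd(32,49) + gcd(25,0) = 1+6+49+1+25 = 82.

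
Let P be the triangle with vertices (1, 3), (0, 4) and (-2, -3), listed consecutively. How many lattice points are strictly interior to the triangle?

The shoelace formula gives twice the area as |(1·4 − 0·3) + (0·(-3) − (-2)·4) + ((-2)·3 − 1·(-3))| = 9, so the area is 9/2.
The number of boundary lattice points is Σ gcd(|Δx|,|Δy|) = gcd(1,1) + gcd(2,7) + gcd(3,6) = 1+1+3 = 5.
By Pick's theorem A = I + B/2 − 1, so I = 9/2 − 5/2 + 1 = 3.

3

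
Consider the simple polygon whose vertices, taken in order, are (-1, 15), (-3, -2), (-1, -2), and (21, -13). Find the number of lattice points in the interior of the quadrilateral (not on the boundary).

197

The shoelace formula gives twice the area as |[(-1)·(-2) − (-3)·15] + [(-3)·(-2) − (-1)·(-2)] + [(-1)·(-13) − 21·(-2)] + [21·15 − (-1)·(-13)]| = 408, so the area is 204.
Summing gcd(|Δx|,|Δy|) over the edges gives the boundary count: gcd(2,17) + gcd(2,0) + gcd(22,11) + gcd(22,28) = 1+2+11+2 = 16.
Pick's theorem gives I = A − B/2 + 1 = 204 − 16/2 + 1 = 197.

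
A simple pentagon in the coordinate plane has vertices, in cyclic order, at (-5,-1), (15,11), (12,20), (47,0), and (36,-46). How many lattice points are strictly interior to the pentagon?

1614

The shoelace formula gives twice the area as |((-5)·11 − 15·(-1)) + (15·20 − 12·11) + (12·0 − 47·20) + (47·(-46) − 36·0) + (36·(-1) − (-5)·(-46))| = 3240, so the area is 1620.
The number of boundary lattice points is Σ gcd(|Δx|,|Δy|) = gcd(20,12) + gcd(3,9) + gcd(35,20) + gcd(11,46) + gcd(41,45) = 4+3+5+1+1 = 14.
By Pick's theorem A = I + B/2 − 1, so I = 1620 − 14/2 + 1 = 1614.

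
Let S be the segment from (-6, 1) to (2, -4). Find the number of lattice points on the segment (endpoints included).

2

The number of lattice points on a segment between lattice points is gcd(|Δx|,|Δy|) + 1 = gcd(8,5) + 1 = 1 + 1 = 2.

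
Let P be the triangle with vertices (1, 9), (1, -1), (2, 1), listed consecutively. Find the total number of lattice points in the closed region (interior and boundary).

12

The shoelace formula gives twice the area as |[1·(-1) − 1·9] + [1·1 − 2·(-1)] + [2·9 − 1·1]| = 10, so the area is 5.
Summing gcd(|Δx|,|Δy|) over the edges gives the boundary count: gcd(0,10) + gcd(1,2) + gcd(1,8) = 10+1+1 = 12.
Pick's theorem gives I = A − B/2 + 1 = 5 − 12/2 + 1 = 0, so the closed region contains I + B = 0 + 12 = 12 lattice points.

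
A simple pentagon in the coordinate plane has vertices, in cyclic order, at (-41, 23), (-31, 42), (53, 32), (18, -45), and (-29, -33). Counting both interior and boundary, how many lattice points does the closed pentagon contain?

The shoelace formula gives twice the area as |((-41)·42 − (-31)·23) + ((-31)·32 − 53·42) + (53·(-45) − 18·32) + (18·(-33) − (-29)·(-45)) + ((-29)·23 − (-41)·(-33))| = 11107, so the area is 11107/2.
The number of boundary lattice points is Σ gcd(|Δx|,|Δy|) = gcd(10,19) + gcd(84,10) + gcd(35,77) + gcd(47,12) + gcd(12,56) = 1+2+7+1+4 = 15.
Pick's theorem gives I = A − B/2 + 1 = 11107/2 − 15/2 + 1 = 5547, so the closed region contains I + B = 5547 + 15 = 5562 lattice points.

5562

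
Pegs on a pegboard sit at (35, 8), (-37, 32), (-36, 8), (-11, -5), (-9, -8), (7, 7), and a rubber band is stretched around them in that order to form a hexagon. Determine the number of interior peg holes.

The shoelace formula gives twice the area as |(35·32 − (-37)·8) + ((-37)·8 − (-36)·32) + ((-36)·(-5) − (-11)·8) + ((-11)·(-8) − (-9)·(-5)) + ((-9)·7 − 7·(-8)) + (7·8 − 35·7)| = 2387, so the area is 1193.5.
The number of boundary lattice points is Σ gcd(|Δx|,|Δy|) = gcd(72,24) + gcd(1,24) + gcd(25,13) + gcd(2,3) + gcd(16,15) + gcd(28,1) = 24+1+1+1+1+1 = 29.
Pick's theorem gives I = A − B/2 + 1 = 1193.5 − 29/2 + 1 = 1180.

1180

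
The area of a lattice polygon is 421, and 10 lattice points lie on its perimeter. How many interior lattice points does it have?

417

From Pick's theorem, I = A − B/2 + 1 = 421 − 10/2 + 1 = 417.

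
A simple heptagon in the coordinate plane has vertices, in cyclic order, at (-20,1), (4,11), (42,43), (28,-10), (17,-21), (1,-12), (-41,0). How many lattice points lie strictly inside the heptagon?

1625

Using the shoelace formula, 2A = |((-20)·11 − 4·1) + (4·43 − 42·11) + (42·(-10) − 28·43) + (28·(-21) − 17·(-10)) + (17·(-12) − 1·(-21)) + (1·0 − (-41)·(-12)) + ((-41)·1 − (-20)·0)| = 3272, so the area is 1636.
The number of boundary lattice points is Σ gcd(|Δx|,|Δy|) = gcd(24,10) + gcd(38,32) + gcd(14,53) + gcd(11,11) + gcd(16,9) + gcd(42,12) + gcd(21,1) = 2+2+1+11+1+6+1 = 24.
Pick's theorem gives I = A − B/2 + 1 = 1636 − 24/2 + 1 = 1625.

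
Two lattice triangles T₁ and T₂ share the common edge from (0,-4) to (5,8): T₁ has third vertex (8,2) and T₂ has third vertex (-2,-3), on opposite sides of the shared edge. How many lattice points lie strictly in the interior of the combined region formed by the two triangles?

The union is the simple quadrilateral with vertices (0,-4), (8,2), (5,8), (-2,-3) in order.
The shoelace formula gives twice the area as |[0·2 − 8·(-4)] + [8·8 − 5·2] + [5·(-3) − (-2)·8] + [(-2)·(-4) − 0·(-3)]| = 95, so the area is 47.5.
Summing gcd(|Δx|,|Δy|) over the edges gives the boundary count: gcd(8,6) + gcd(3,6) + gcd(7,11) + gcd(2,1) = 2+3+1+1 = 7.
By Pick's theorem I = A − B/2 + 1 = 47.5 − 7/2 + 1 = 45.

45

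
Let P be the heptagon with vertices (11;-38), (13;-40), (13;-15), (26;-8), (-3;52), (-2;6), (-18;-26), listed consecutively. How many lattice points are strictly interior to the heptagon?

1582

Using the shoelace formula, 2A = |(11·(-40) − 13·(-38)) + (13·(-15) − 13·(-40)) + (13·(-8) − 26·(-15)) + (26·52 − (-3)·(-8)) + ((-3)·6 − (-2)·52) + ((-2)·(-26) − (-18)·6) + ((-18)·(-38) − 11·(-26))| = 3209, so the area is 3209/2.
The number of boundary lattice points is Σ gcd(|Δx|,|Δy|) = gcd(2,2) + gcd(0,25) + gcd(13,7) + gcd(29,60) + gcd(1,46) + gcd(16,32) + gcd(29,12) = 2+25+1+1+1+16+1 = 47.
Pick's theorem gives I = A − B/2 + 1 = 3209/2 − 47/2 + 1 = 1582.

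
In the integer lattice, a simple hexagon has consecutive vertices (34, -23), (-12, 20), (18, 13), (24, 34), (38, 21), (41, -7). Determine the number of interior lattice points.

1213

Using the shoelace formula, 2A = |(34·20 − (-12)·(-23)) + ((-12)·13 − 18·20) + (18·34 − 24·13) + (24·21 − 38·34) + (38·(-7) − 41·21) + (41·(-23) − 34·(-7))| = 2432, so the area is 1216.
The number of boundary lattice points is Σ gcd(|Δx|,|Δy|) = gcd(46,43) + gcd(30,7) + gcd(6,21) + gcd(14,13) + gcd(3,28) + gcd(7,16) = 1+1+3+1+1+1 = 8.
By Pick's theorem A = I + B/2 − 1, so I = 1216 − 8/2 + 1 = 1213.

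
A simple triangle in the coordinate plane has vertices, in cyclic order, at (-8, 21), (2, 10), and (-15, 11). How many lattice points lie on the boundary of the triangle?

3

Along each edge there are gcd(|Δx|,|Δy|)+1 lattice points, so counting each shared vertex once the boundary has gcd(10,11) + gcd(17,1) + gcd(7,10) = 1+1+1 = 3.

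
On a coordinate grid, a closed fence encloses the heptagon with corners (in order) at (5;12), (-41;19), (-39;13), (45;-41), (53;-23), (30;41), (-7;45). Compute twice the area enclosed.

7138

The shoelace formula gives twice the area as |[5·19 − (-41)·12] + [(-41)·13 − (-39)·19] + [(-39)·(-41) − 45·13] + [45·(-23) − 53·(-41)] + [53·41 − 30·(-23)] + [30·45 − (-7)·41] + [(-7)·12 − 5·45]| = 7138, so the area is 3569.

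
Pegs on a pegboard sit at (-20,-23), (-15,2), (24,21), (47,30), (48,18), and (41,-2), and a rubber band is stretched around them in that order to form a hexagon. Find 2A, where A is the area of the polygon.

3426

By the shoelace formula, twice the signed area is |((-20)·2 − (-15)·(-23)) + ((-15)·21 − 24·2) + (24·30 − 47·21) + (47·18 − 48·30) + (48·(-2) − 41·18) + (41·(-23) − (-20)·(-2))| = 3426, so the area is 1713.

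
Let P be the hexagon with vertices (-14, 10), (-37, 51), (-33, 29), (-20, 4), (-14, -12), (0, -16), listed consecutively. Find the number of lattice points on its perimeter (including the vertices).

10

The number of boundary lattice points is Σ gcd(|Δx|,|Δy|) = gcd(23,41) + gcd(4,22) + gcd(13,25) + gcd(6,16) + gcd(14,4) + gcd(14,26) = 1+2+1+2+2+2 = 10.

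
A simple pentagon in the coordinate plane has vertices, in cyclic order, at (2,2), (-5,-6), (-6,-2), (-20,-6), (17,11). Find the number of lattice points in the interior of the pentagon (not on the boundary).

The shoelace formula gives twice the area as |[2·(-6) − (-5)·2] + [(-5)·(-2) − (-6)·(-6)] + [(-6)·(-6) − (-20)·(-2)] + [(-20)·11 − 17·(-6)] + [17·2 − 2·11]| = 138, so the area is 69.
Along each edge there are gcd(|Δx|,|Δy|)+1 lattice points, so counting each shared vertex once the boundary has gcd(7,8) + gcd(1,4) + gcd(14,4) + gcd(37,17) + gcd(15,9) = 1+1+2+1+3 = 8.
By Pick's theorem A = I + B/2 − 1, so I = 69 − 8/2 + 1 = 66.

66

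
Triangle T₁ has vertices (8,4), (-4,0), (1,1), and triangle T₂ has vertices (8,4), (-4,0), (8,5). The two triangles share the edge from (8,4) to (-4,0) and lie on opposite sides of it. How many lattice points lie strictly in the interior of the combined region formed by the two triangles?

The union is the simple quadrilateral with vertices (8,4), (1,1), (-4,0), (8,5) in order.
By the shoelace formula, twice the signed area is |(8·1 − 1·4) + (1·0 − (-4)·1) + ((-4)·5 − 8·0) + (8·4 − 8·5)| = 20, so the area is 10.
Summing gcd(|Δx|,|Δy|) over the edges gives the boundary count: gcd(7,3) + gcd(5,1) + gcd(12,5) + gcd(0,1) = 1+1+1+1 = 4.
By Pick's theorem I = A − B/2 + 1 = 10 − 4/2 + 1 = 9.

9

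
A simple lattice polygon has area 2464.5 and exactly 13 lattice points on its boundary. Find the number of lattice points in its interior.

2459

Pick's theorem A = I + B/2 − 1 rearranges to I = A − B/2 + 1 = 2464.5 − 13/2 + 1 = 2459.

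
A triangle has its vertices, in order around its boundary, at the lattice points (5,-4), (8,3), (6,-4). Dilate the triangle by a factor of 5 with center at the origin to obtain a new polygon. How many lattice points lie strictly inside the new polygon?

Using the shoelace formula, 2A = |[5·3 − 8·(-4)] + [8·(-4) − 6·3] + [6·(-4) − 5·(-4)]| = 7, so the area is 3.5.
Summing gcd(|Δx|,|Δy|) over the edges gives the boundary count: gcd(3,7) + gcd(2,7) + gcd(1,0) = 1+1+1 = 3.
Scaling by 5 multiplies the area by 5² = 25 (so the new area is 87.5) and multiplies the boundary lattice-point count by 5, giving 15.
By Pick's theorem, the interior count of the dilated polygon is 87.5 − 15/2 + 1 = 81.

81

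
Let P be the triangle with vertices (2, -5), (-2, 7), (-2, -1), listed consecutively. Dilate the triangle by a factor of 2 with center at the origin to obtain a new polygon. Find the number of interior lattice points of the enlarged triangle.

49

The shoelace formula gives twice the area as |(2·7 − (-2)·(-5)) + ((-2)·(-1) − (-2)·7) + ((-2)·(-5) − 2·(-1))| = 32, so the area is 16.
Along each edge there are gcd(|Δx|,|Δy|)+1 lattice points, so counting each shared vertex once the boundary has gcd(4,12) + gcd(0,8) + gcd(4,4) = 4+8+4 = 16.
Scaling by 2 multiplies the area by 2² = 4 (so the new area is 64) and multiplies the boundary lattice-point count by 2, giving 32.
By Pick's theorem, the interior count of the dilated polygon is 64 − 32/2 + 1 = 49.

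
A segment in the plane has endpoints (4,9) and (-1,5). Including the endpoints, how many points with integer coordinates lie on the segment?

2

The number of lattice points on a segment between lattice points is gcd(|Δx|,|Δy|) + 1 = gcd(5,4) + 1 = 1 + 1 = 2.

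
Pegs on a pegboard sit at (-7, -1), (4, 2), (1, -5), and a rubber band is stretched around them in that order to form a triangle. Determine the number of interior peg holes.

32

By the shoelace formula, twice the signed area is |[(-7)·2 − 4·(-1)] + [4·(-5) − 1·2] + [1·(-1) − (-7)·(-5)]| = 68, so the area is 34.
Summing gcd(|Δx|,|Δy|) over the edges gives the boundary count: gcd(11,3) + gcd(3,7) + gcd(8,4) = 1+1+4 = 6.
Pick's theorem gives I = A − B/2 + 1 = 34 − 6/2 + 1 = 32.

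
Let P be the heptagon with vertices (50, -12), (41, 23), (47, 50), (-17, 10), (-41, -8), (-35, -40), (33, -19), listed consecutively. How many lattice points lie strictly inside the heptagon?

4178

Using the shoelace formula, 2A = |[50·23 − 41·(-12)] + [41·50 − 47·23] + [47·10 − (-17)·50] + [(-17)·(-8) − (-41)·10] + [(-41)·(-40) − (-35)·(-8)] + [(-35)·(-19) − 33·(-40)] + [33·(-12) − 50·(-19)]| = 8376, so the area is 4188.
The number of boundary lattice points is Σ gcd(|Δx|,|Δy|) = gcd(9,35) + gcd(6,27) + gcd(64,40) + gcd(24,18) + gcd(6,32) + gcd(68,21) + gcd(17,7) = 1+3+8+6+2+1+1 = 22.
Pick's theorem gives I = A − B/2 + 1 = 4188 − 22/2 + 1 = 4178.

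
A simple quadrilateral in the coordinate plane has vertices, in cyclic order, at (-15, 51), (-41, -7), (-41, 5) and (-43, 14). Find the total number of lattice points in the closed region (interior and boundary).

328

The shoelace formula gives twice the area as |((-15)·(-7) − (-41)·51) + ((-41)·5 − (-41)·(-7)) + ((-41)·14 − (-43)·5) + ((-43)·51 − (-15)·14)| = 638, so the area is 319.
Along each edge there are gcd(|Δx|,|Δy|)+1 lattice points, so counting each shared vertex once the boundary has gcd(26,58) + gcd(0,12) + gcd(2,9) + gcd(28,37) = 2+12+1+1 = 16.
Pick's theorem gives I = A − B/2 + 1 = 319 − 16/2 + 1 = 312, so the closed region contains I + B = 312 + 16 = 328 lattice points.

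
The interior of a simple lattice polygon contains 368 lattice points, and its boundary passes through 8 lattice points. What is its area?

By Pick's theorem, A = I + B/2 − 1 = 368 + 8/2 − 1 = 371.

371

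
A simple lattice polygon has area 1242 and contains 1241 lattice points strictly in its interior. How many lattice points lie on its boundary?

4

Pick's theorem gives A = I + B/2 − 1, so B = 2(A − I + 1) = 2(1242 − 1241 + 1) = 4.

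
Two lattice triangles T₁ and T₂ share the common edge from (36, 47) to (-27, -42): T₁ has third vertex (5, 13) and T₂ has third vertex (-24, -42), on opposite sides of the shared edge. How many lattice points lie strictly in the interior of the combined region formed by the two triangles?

440

The union is the simple quadrilateral with vertices (36, 47), (5, 13), (-27, -42), (-24, -42) in order.
By the shoelace formula, twice the signed area is |(36·13 − 5·47) + (5·(-42) − (-27)·13) + ((-27)·(-42) − (-24)·(-42)) + ((-24)·47 − 36·(-42))| = 884, so the area is 442.
Summing gcd(|Δx|,|Δy|) over the edges gives the boundary count: gcd(31,34) + gcd(32,55) + gcd(3,0) + gcd(60,89) = 1+1+3+1 = 6.
By Pick's theorem I = A − B/2 + 1 = 442 − 6/2 + 1 = 440.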